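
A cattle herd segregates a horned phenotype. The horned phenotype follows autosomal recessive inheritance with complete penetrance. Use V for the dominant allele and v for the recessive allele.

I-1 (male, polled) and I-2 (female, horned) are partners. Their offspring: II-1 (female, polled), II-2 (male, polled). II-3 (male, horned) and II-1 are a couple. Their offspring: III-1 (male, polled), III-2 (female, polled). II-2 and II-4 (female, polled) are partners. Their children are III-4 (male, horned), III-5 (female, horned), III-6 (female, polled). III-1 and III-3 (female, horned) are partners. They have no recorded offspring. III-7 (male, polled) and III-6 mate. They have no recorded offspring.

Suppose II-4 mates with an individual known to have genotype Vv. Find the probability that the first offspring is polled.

3/4

II-4 is polled so carries V and passed v to III-4 (vv), so II-4 is Vv.
The cross gives 1/4 VV : 1/2 Vv : 1/4 vv, so P(offspring is polled) = 3/4.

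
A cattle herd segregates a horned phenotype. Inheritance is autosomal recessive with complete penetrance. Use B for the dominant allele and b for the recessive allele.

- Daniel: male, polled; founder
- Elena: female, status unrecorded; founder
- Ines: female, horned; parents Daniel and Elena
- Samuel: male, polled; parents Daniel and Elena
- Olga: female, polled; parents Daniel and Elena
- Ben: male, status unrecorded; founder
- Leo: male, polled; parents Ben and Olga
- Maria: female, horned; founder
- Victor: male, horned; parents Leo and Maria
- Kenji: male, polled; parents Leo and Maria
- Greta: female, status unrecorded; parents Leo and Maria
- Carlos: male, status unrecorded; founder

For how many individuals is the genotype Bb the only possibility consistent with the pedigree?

3

Obligate heterozygotes: Daniel is polled so carries B and passed b to Ines (bb), so Daniel is Bb; Leo is polled so carries B and passed b to Victor (bb), so Leo is Bb; Kenji is polled so carries B and received b from Maria (bb), so Kenji is Bb.
Every other individual is either homozygous by phenotype or has at least one consistent homozygous assignment, so the count is 3.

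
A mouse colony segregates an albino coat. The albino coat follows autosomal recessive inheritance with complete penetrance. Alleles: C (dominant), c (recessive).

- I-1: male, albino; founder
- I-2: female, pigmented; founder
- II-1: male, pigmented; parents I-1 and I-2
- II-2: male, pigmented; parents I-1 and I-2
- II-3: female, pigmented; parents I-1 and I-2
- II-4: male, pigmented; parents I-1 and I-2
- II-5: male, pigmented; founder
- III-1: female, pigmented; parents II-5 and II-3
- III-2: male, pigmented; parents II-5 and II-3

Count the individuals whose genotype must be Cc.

Obligate heterozygotes: II-1 is pigmented so carries C and received c from I-1 (cc), so II-1 is Cc; II-2 is pigmented so carries C and received c from I-1 (cc), so II-2 is Cc; II-3 is pigmented so carries C and received c from I-1 (cc), so II-3 is Cc; II-4 is pigmented so carries C and received c from I-1 (cc), so II-4 is Cc.
Every other individual is either homozygous by phenotype or has at least one consistent homozygous assignment, so the count is 4.

4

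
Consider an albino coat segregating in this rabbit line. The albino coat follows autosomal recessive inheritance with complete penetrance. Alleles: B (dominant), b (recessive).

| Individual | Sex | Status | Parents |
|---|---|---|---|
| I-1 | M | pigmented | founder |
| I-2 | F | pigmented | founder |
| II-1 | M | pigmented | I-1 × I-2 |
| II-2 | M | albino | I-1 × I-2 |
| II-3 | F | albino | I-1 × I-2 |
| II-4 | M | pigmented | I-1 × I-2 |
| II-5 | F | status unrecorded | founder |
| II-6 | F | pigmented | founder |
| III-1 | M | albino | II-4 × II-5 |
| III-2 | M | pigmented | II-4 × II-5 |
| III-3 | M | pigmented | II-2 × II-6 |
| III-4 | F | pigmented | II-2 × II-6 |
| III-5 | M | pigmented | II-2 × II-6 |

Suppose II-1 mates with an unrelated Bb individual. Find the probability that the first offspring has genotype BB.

1/3

I-1 is pigmented so carries B and passed b to II-2 (bb), so I-1 is Bb.
I-2 is pigmented so carries B and passed b to II-2 (bb), so I-2 is Bb.
II-1 is a pigmented offspring of I-1 (Bb) × I-2 (Bb), whose cross gives 1/4 BB : 1/2 Bb : 1/4 bb; conditioning on being pigmented, II-1 is BB with probability 1/3, Bb with probability 2/3.
Summing over parental genotype combinations, P(offspring has genotype BB) = 1/3·1/2 + 2/3·1/4 = 1/3.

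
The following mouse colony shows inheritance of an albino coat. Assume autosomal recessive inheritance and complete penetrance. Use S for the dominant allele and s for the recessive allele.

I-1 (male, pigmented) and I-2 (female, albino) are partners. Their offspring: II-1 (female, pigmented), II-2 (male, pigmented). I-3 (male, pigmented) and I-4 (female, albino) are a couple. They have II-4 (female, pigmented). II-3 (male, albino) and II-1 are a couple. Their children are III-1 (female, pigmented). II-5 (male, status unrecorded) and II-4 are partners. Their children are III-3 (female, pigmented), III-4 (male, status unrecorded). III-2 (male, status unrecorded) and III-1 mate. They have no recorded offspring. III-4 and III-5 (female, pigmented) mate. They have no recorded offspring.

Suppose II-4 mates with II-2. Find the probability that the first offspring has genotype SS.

1/4

II-4 is pigmented so carries S and received s from I-4 (ss), so II-4 is Ss.
II-2 is pigmented so carries S and received s from I-2 (ss), so II-2 is Ss.
The cross gives 1/4 SS : 1/2 Ss : 1/4 ss, so P(offspring has genotype SS) = 1/4.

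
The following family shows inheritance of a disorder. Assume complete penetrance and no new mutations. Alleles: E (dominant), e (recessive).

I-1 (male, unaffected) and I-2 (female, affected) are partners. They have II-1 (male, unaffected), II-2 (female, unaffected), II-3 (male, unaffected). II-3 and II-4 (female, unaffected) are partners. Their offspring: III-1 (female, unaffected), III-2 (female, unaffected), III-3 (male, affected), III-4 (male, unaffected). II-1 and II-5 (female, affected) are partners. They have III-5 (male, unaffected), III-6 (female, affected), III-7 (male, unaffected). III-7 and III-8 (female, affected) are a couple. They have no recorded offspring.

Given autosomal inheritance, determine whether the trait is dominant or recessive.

II-3 and II-4 are both unaffected yet have an affected child III-3. Under dominance, an affected child requires at least one affected parent, so the trait cannot be dominant.

recessive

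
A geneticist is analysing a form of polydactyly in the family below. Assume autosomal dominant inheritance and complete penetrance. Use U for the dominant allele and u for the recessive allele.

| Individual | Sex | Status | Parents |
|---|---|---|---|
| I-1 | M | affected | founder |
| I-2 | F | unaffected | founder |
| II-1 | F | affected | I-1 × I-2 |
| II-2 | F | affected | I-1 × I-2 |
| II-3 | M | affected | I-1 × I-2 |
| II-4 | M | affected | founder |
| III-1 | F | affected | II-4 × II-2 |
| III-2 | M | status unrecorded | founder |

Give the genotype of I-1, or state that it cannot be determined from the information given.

cannot be determined

I-1's phenotype allows UU or Uu, and no parent or child forces a single allele at both positions; consistent genotype assignments exist with I-1 as UU or Uu.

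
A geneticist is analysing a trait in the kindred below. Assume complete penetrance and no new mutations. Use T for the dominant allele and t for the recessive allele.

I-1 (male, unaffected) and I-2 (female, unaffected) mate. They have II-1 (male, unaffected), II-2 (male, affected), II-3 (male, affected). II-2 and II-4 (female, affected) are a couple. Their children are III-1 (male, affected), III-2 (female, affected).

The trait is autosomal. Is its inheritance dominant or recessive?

recessive

I-1 and I-2 are both unaffected yet have an affected child II-2. Under dominance, an affected child requires at least one affected parent, so the trait cannot be dominant.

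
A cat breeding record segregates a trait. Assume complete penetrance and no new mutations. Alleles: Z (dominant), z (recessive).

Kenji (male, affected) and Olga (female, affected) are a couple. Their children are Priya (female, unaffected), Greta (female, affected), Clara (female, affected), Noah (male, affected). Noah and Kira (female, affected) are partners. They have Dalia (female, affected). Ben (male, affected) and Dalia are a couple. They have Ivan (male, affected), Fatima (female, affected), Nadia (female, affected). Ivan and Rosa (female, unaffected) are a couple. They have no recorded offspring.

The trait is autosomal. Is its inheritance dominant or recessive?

dominant

Kenji and Olga are both affected yet have an unaffected child Priya. Under a recessive model two affected parents are homozygous and every child would be affected, so the trait cannot be recessive.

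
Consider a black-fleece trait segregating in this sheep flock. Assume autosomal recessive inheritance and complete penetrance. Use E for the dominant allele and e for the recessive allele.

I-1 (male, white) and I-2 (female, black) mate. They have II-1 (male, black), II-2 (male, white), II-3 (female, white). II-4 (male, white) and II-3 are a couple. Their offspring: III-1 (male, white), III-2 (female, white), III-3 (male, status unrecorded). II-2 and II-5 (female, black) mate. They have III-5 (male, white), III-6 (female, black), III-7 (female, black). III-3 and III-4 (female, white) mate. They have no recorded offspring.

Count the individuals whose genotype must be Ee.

Obligate heterozygotes: I-1 is white so carries E and passed e to II-1 (ee), so I-1 is Ee; II-2 is white so carries E and received e from I-2 (ee), so II-2 is Ee; II-3 is white so carries E and received e from I-2 (ee), so II-3 is Ee; III-5 is white so carries E and received e from II-5 (ee), so III-5 is Ee.
Every other individual is either homozygous by phenotype or has at least one consistent homozygous assignment, so the count is 4.

4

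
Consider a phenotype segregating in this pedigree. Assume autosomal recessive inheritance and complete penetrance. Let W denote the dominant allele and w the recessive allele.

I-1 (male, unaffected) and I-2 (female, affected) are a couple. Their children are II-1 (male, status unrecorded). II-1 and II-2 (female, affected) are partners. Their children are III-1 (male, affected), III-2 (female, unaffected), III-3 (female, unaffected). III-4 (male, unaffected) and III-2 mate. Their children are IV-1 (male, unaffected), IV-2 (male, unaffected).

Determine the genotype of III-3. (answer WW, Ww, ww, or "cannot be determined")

Ww

From phenotype alone, III-3 is WW or Ww.
III-3 is unaffected so carries W and received w from II-2 (ww), so III-3 is Ww.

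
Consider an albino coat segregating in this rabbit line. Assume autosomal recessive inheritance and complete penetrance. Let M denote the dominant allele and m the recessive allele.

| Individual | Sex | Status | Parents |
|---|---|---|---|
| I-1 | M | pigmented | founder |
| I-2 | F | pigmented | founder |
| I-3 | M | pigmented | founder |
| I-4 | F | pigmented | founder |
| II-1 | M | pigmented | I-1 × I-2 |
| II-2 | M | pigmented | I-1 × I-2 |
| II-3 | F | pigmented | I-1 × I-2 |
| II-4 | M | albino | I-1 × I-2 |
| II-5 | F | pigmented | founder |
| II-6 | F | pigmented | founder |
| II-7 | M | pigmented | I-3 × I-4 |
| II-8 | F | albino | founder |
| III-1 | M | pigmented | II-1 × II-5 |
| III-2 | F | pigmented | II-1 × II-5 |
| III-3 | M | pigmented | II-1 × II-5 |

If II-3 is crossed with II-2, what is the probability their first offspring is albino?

1/9

I-1 is pigmented so carries M and passed m to II-4 (mm), so I-1 is Mm.
I-2 is pigmented so carries M and passed m to II-4 (mm), so I-2 is Mm.
II-3 is a pigmented offspring of I-1 (Mm) × I-2 (Mm), whose cross gives 1/4 MM : 1/2 Mm : 1/4 mm; conditioning on being pigmented, II-3 is MM with probability 1/3, Mm with probability 2/3.
II-2 is a pigmented offspring of I-1 (Mm) × I-2 (Mm), whose cross gives 1/4 MM : 1/2 Mm : 1/4 mm; conditioning on being pigmented, II-2 is MM with probability 1/3, Mm with probability 2/3.
Summing over parental genotype combinations, P(offspring is albino) = 4/9·1/4 = 1/9.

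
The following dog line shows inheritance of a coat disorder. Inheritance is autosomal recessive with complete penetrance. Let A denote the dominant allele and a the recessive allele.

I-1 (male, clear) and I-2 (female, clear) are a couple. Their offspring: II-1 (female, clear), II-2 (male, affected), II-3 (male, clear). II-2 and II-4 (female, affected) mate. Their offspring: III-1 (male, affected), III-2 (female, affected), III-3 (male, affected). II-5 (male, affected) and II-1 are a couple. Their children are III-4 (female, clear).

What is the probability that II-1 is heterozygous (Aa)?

I-1 is clear so carries A and passed a to II-2 (aa), so I-1 is Aa.
I-2 is clear so carries A and passed a to II-2 (aa), so I-2 is Aa.
Their cross gives offspring ratios 1/4 AA : 1/2 Aa : 1/4 aa. Conditioning on II-1 being clear, P(Aa) = 1/2 / 3/4 = 2/3 before taking II-1's own offspring into account.
II-5 is affected, so II-5 is aa.
Now use II-1's offspring. Probability of each recorded status — clear daughter III-4: 1/2 if II-1 is Aa, 1 if AA.
Bayes: P(Aa) = 2/3·1/2 / (2/3·1/2 + 1/3·1) = 1/2.

1/2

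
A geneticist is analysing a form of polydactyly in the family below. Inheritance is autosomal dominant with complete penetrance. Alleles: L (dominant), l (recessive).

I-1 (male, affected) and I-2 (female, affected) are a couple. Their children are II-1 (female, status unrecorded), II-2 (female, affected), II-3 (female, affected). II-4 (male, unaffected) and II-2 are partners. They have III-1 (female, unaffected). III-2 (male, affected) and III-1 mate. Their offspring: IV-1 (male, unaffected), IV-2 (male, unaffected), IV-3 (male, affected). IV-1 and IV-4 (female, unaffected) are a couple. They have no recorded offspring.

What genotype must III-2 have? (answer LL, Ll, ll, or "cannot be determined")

Ll

From phenotype alone, III-2 is LL or Ll.
III-2 is affected so carries L and passed l to IV-1 (ll), so III-2 is Ll.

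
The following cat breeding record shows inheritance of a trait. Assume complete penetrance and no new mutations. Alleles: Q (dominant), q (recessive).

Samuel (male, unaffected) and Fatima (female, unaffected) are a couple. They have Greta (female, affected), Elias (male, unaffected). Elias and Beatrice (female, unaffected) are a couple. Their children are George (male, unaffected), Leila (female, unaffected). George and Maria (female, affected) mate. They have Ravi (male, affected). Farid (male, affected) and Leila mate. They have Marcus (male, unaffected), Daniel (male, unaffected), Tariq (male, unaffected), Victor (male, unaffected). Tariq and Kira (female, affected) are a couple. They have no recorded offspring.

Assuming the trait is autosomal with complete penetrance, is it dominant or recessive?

Samuel and Fatima are both unaffected yet have an affected child Greta. Under dominance, an affected child requires at least one affected parent, so the trait cannot be dominant.

recessive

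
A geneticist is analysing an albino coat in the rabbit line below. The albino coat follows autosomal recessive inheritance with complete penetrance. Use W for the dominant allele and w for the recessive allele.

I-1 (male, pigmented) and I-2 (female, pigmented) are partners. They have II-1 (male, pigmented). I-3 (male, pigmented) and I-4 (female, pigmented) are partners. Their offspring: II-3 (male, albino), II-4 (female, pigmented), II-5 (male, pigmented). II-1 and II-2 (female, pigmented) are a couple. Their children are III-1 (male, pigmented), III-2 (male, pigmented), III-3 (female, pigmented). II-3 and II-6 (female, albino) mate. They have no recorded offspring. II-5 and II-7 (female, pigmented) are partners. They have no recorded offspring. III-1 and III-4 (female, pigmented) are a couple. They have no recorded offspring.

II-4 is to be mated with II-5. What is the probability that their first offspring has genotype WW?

4/9

I-3 is pigmented so carries W and passed w to II-3 (ww), so I-3 is Ww.
I-4 is pigmented so carries W and passed w to II-3 (ww), so I-4 is Ww.
II-4 is a pigmented offspring of I-3 (Ww) × I-4 (Ww), whose cross gives 1/4 WW : 1/2 Ww : 1/4 ww; conditioning on being pigmented, II-4 is WW with probability 1/3, Ww with probability 2/3.
II-5 is a pigmented offspring of I-3 (Ww) × I-4 (Ww), whose cross gives 1/4 WW : 1/2 Ww : 1/4 ww; conditioning on being pigmented, II-5 is WW with probability 1/3, Ww with probability 2/3.
Summing over parental genotype combinations, P(offspring has genotype WW) = 1/9·1 + 2/9·1/2 + 2/9·1/2 + 4/9·1/4 = 4/9.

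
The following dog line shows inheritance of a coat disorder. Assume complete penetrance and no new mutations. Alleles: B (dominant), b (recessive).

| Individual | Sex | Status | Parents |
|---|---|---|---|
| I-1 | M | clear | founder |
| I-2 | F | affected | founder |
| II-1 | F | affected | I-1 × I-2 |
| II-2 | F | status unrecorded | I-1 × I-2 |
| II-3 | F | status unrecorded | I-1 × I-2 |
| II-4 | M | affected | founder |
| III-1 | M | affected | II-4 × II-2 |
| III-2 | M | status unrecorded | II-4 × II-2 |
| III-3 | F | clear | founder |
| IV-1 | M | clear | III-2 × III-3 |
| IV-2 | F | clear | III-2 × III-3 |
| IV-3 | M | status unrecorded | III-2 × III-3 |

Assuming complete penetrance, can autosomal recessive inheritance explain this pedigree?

A consistent assignment under autosomal recessive exists: I-1 Bb, I-2 bb, II-1 bb, II-2 Bb, II-3 Bb, II-4 bb, III-1 bb, III-2 Bb, III-3 BB, IV-1 BB, IV-2 BB, IV-3 BB.
In this assignment every recorded phenotype matches its genotype and every non-founder's genotype is obtainable from its parents' genotypes, so the pedigree is consistent.

Yes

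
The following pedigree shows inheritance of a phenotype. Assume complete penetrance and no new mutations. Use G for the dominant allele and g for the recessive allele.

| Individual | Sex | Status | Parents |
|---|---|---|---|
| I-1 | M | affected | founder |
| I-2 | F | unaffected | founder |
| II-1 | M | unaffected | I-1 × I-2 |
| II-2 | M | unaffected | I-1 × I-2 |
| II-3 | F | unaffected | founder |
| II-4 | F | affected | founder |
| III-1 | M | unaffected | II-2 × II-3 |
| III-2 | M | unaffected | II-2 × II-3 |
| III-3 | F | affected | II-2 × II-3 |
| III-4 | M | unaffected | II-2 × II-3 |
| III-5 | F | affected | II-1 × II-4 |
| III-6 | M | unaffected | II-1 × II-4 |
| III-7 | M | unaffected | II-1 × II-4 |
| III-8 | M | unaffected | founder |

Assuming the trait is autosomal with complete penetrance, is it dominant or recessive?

II-2 and II-3 are both unaffected yet have an affected child III-3. Under dominance, an affected child requires at least one affected parent, so the trait cannot be dominant.

recessive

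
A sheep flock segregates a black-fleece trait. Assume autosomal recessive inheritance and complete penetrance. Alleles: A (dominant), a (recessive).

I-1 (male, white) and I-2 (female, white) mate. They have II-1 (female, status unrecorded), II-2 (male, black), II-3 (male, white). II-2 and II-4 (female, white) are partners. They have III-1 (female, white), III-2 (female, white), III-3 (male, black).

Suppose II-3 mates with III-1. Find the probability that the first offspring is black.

I-1 is white so carries A and passed a to II-2 (aa), so I-1 is Aa.
I-2 is white so carries A and passed a to II-2 (aa), so I-2 is Aa.
II-3 is a white offspring of I-1 (Aa) × I-2 (Aa), whose cross gives 1/4 AA : 1/2 Aa : 1/4 aa; conditioning on being white, II-3 is AA with probability 1/3, Aa with probability 2/3.
III-1 is white so carries A and received a from II-2 (aa), so III-1 is Aa.
Summing over parental genotype combinations, P(offspring is black) = 2/3·1/4 = 1/6.

1/6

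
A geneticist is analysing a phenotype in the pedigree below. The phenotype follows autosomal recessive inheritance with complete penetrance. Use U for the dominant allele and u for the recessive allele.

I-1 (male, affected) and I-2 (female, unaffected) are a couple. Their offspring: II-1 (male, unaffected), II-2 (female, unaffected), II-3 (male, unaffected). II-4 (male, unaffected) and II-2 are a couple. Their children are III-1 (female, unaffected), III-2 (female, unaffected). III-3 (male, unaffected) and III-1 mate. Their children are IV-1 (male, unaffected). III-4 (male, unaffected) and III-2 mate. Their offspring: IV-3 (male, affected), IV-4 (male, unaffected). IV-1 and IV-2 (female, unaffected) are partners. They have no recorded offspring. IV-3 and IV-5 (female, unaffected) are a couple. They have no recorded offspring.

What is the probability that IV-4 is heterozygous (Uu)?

2/3

III-4 is unaffected so carries U and passed u to IV-3 (uu), so III-4 is Uu.
III-2 is unaffected so carries U and passed u to IV-3 (uu), so III-2 is Uu.
Their cross gives offspring ratios 1/4 UU : 1/2 Uu : 1/4 uu. Conditioning on IV-4 being unaffected, P(Uu) = 1/2 / 3/4 = 2/3.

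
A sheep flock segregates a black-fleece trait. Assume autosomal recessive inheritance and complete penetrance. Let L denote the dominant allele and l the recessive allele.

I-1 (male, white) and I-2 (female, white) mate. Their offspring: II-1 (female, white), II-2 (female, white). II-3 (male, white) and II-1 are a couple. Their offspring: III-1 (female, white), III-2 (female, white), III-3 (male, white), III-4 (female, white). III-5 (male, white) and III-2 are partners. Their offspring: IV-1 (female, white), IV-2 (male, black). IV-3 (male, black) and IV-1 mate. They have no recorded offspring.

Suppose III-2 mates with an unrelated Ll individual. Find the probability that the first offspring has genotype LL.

III-2 is white so carries L and passed l to IV-2 (ll), so III-2 is Ll.
The cross gives 1/4 LL : 1/2 Ll : 1/4 ll, so P(offspring has genotype LL) = 1/4.

1/4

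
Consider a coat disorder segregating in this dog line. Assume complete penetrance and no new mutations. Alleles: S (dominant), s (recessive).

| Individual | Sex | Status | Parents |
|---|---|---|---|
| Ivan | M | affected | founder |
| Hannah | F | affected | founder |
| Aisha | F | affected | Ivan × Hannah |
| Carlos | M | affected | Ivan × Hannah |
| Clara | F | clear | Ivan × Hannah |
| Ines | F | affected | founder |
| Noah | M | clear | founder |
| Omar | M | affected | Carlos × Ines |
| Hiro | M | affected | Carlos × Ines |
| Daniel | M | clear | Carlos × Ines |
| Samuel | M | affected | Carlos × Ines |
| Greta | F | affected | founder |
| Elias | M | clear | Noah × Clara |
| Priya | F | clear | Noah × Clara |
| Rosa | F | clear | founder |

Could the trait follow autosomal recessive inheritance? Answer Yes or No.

Under autosomal recessive, Clara (clear, female) cannot arise from Ivan (affected) × Hannah (affected).

No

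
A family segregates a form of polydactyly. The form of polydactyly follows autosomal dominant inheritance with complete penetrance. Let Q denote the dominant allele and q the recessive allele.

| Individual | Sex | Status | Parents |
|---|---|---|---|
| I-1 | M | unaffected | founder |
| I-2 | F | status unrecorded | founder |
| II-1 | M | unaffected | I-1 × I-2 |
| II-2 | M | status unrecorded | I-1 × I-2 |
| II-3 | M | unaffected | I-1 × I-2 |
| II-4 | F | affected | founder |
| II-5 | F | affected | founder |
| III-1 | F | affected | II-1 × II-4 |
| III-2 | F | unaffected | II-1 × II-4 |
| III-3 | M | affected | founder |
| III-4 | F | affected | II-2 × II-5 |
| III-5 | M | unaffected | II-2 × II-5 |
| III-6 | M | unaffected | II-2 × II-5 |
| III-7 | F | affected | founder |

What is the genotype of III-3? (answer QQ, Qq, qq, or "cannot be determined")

cannot be determined

III-3's phenotype allows QQ or Qq, and no parent or child forces a single allele at both positions; consistent genotype assignments exist with III-3 as QQ or Qq.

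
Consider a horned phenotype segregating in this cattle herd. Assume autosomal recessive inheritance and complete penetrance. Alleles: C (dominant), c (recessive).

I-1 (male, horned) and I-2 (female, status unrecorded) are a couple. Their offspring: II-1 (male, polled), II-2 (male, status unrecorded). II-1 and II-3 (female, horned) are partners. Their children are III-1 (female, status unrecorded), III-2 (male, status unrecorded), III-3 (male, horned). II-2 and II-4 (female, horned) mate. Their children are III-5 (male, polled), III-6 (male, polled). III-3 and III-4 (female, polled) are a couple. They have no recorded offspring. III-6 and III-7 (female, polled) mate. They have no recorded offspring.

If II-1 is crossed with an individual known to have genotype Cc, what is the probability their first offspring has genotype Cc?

II-1 is polled so carries C and received c from I-1 (cc), so II-1 is Cc.
The cross gives 1/4 CC : 1/2 Cc : 1/4 cc, so P(offspring has genotype Cc) = 1/2.

1/2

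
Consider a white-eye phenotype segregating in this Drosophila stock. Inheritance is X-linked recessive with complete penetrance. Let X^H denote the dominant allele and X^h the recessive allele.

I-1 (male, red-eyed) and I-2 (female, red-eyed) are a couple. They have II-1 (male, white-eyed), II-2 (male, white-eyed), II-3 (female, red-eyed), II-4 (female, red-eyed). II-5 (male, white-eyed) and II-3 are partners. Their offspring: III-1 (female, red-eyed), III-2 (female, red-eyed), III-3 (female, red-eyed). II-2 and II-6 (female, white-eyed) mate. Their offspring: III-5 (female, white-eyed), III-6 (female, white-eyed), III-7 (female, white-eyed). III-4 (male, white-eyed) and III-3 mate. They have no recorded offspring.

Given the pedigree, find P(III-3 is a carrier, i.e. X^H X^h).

III-3 is red-eyed so carries H and received h from II-5 (X^h Y), so III-3 is X^H X^h, giving P(X^H X^h) = 1.

1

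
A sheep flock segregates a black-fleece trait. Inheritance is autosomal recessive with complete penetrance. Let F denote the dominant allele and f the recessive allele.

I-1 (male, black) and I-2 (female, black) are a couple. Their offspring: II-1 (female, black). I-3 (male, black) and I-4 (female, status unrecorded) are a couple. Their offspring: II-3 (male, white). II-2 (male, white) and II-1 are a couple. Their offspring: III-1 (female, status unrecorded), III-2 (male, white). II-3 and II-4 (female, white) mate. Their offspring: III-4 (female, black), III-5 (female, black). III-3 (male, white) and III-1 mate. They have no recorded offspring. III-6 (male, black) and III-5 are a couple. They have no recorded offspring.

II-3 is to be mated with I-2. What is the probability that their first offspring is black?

II-3 is white so carries F and received f from I-3 (ff), so II-3 is Ff.
I-2 is black, so I-2 is ff.
The cross gives 1/2 Ff : 1/2 ff, so P(offspring is black) = 1/2.

1/2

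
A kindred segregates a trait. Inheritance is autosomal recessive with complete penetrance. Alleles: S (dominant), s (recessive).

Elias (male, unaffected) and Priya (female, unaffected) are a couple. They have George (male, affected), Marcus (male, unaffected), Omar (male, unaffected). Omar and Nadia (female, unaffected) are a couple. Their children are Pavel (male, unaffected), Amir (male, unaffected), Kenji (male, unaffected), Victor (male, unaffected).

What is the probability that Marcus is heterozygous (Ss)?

Elias is unaffected so carries S and passed s to George (ss), so Elias is Ss.
Priya is unaffected so carries S and passed s to George (ss), so Priya is Ss.
Their cross gives offspring ratios 1/4 SS : 1/2 Ss : 1/4 ss. Conditioning on Marcus being unaffected, P(Ss) = 1/2 / 3/4 = 2/3.

2/3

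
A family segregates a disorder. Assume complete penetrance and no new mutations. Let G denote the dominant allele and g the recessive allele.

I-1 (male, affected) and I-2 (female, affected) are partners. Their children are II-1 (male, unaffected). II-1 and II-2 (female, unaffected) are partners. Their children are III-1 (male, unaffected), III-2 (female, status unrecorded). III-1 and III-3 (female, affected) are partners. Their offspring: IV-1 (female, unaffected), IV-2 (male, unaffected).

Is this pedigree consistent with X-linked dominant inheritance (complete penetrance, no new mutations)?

A consistent assignment under X-linked dominant exists: I-1 X^G Y, I-2 X^G X^g, II-1 X^g Y, II-2 X^g X^g, III-1 X^g Y, III-2 X^g X^g, III-3 X^G X^g, IV-1 X^g X^g, IV-2 X^g Y.
In this assignment every recorded phenotype matches its genotype and every non-founder's genotype is obtainable from its parents' genotypes, so the pedigree is consistent.

Yes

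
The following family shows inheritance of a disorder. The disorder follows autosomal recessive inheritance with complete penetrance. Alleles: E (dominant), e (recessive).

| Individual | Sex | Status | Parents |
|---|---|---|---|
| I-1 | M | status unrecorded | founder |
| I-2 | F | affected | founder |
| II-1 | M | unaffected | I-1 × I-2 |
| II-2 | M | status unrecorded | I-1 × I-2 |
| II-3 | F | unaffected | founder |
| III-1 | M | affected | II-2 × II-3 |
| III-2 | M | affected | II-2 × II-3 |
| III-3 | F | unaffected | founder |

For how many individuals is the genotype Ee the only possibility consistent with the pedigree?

Obligate heterozygotes: II-1 is unaffected so carries E and received e from I-2 (ee), so II-1 is Ee; II-3 is unaffected so carries E and passed e to III-1 (ee), so II-3 is Ee.
Every other individual is either homozygous by phenotype or has at least one consistent homozygous assignment, so the count is 2.

2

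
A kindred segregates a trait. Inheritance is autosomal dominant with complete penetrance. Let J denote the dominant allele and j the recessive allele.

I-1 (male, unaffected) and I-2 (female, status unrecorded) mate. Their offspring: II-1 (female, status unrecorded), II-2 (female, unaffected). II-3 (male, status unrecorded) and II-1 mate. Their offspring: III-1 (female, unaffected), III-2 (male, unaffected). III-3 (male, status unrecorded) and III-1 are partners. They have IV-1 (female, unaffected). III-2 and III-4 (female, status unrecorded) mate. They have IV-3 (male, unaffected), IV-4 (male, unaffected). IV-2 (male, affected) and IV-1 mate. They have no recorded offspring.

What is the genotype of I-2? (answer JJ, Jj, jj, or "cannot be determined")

cannot be determined

I-2's phenotype is unrecorded, and no parent or child forces a single allele at both positions; consistent genotype assignments exist with I-2 as Jj or jj.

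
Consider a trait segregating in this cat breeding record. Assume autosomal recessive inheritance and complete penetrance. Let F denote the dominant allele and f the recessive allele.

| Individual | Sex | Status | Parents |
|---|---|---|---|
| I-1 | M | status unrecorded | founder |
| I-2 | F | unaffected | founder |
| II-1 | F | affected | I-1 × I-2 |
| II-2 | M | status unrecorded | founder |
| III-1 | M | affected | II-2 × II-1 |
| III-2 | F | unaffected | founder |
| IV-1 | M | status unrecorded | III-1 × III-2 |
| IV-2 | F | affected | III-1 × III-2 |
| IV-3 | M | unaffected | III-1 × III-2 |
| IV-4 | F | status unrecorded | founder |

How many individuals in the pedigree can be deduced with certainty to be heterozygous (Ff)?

Obligate heterozygotes: I-2 is unaffected so carries F and passed f to II-1 (ff), so I-2 is Ff; III-2 is unaffected so carries F and passed f to IV-2 (ff), so III-2 is Ff; IV-3 is unaffected so carries F and received f from III-1 (ff), so IV-3 is Ff.
Every other individual is either homozygous by phenotype or has at least one consistent homozygous assignment, so the count is 3.

3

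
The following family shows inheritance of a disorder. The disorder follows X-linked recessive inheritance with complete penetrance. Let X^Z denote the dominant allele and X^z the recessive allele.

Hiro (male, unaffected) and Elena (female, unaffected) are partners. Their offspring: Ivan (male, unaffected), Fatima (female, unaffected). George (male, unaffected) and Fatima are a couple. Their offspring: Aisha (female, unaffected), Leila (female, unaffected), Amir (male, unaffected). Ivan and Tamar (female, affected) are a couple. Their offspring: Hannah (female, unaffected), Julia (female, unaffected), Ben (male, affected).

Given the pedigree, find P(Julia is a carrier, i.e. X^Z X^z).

1

Julia is unaffected so carries Z and received z from Tamar (X^z X^z), so Julia is X^Z X^z, giving P(X^Z X^z) = 1.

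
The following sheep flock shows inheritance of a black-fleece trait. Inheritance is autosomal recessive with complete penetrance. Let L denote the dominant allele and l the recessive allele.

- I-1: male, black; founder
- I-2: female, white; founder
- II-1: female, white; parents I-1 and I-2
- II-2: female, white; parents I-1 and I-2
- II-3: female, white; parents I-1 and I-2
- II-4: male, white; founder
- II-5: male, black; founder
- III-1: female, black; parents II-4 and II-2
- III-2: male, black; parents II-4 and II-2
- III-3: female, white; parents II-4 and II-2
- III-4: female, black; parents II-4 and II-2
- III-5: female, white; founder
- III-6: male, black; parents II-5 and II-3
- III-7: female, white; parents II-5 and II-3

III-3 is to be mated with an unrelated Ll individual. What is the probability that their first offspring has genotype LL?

II-4 is white so carries L and passed l to III-1 (ll), so II-4 is Ll.
II-2 is white so carries L and received l from I-1 (ll), so II-2 is Ll.
III-3 is a white offspring of II-4 (Ll) × II-2 (Ll), whose cross gives 1/4 LL : 1/2 Ll : 1/4 ll; conditioning on being white, III-3 is LL with probability 1/3, Ll with probability 2/3.
Summing over parental genotype combinations, P(offspring has genotype LL) = 1/3·1/2 + 2/3·1/4 = 1/3.

1/3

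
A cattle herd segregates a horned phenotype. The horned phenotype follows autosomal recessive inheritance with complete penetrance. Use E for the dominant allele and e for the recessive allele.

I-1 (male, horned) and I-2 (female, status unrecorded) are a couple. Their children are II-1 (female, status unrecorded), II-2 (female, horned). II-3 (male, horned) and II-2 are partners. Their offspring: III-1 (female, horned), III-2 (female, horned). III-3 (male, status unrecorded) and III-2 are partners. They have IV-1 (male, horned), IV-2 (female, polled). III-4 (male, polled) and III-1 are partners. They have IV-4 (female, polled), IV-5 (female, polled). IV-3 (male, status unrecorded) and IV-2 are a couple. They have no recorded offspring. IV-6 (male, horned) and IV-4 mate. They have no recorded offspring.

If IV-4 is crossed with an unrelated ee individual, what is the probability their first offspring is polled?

1/2

IV-4 is polled so carries E and received e from III-1 (ee), so IV-4 is Ee.
The cross gives 1/2 Ee : 1/2 ee, so P(offspring is polled) = 1/2.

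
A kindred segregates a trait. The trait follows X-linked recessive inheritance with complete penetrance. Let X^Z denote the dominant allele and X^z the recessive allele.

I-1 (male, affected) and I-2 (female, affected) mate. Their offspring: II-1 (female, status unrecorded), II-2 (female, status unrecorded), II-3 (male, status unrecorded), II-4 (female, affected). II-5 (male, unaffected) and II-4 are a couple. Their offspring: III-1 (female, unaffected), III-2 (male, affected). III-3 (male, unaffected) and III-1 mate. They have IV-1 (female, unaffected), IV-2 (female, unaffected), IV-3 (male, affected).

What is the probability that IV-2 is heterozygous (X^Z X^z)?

III-3 is unaffected, so III-3 is X^Z Y.
III-1 is unaffected so carries Z and received z from II-4 (X^z X^z), so III-1 is X^Z X^z.
Their cross gives offspring ratios 1/2 X^Z X^Z : 1/2 X^Z X^z. Conditioning on IV-2 being unaffected, P(X^Z X^z) = 1/2 / 1 = 1/2.

1/2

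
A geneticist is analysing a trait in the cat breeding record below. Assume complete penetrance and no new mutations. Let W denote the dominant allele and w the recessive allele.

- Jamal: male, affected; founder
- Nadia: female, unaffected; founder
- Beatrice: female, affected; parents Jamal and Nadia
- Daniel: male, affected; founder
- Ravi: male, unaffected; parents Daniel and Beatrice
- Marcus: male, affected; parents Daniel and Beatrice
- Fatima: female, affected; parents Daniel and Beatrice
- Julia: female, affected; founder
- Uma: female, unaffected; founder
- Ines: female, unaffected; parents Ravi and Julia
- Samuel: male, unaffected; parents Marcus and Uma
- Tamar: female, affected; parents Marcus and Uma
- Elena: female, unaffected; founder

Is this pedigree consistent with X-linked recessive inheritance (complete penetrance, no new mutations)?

Under X-linked recessive, Ravi (unaffected, male) cannot arise from Daniel (affected) × Beatrice (affected).

No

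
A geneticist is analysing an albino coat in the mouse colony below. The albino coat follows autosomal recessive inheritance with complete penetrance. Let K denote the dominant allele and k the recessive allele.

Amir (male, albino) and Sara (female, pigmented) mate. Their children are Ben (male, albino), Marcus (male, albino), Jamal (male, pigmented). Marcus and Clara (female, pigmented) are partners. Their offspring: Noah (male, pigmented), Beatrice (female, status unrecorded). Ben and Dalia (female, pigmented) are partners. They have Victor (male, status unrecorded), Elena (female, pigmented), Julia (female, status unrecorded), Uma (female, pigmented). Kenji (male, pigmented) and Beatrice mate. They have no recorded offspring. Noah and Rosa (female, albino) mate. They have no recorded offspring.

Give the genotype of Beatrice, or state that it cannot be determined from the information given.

cannot be determined

Beatrice's phenotype is unrecorded, and no parent or child forces a single allele at both positions; consistent genotype assignments exist with Beatrice as Kk or kk.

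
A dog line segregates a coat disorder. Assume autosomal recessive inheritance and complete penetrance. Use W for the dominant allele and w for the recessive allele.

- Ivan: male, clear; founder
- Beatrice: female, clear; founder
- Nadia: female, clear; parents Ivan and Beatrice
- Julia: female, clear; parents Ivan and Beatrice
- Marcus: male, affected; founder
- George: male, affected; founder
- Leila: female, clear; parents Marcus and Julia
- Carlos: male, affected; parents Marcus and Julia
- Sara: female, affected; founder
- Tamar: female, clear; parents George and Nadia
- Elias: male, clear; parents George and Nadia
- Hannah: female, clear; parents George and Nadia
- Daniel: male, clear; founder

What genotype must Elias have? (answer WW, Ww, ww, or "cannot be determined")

From phenotype alone, Elias is WW or Ww.
Elias is clear so carries W and received w from George (ww), so Elias is Ww.

Ww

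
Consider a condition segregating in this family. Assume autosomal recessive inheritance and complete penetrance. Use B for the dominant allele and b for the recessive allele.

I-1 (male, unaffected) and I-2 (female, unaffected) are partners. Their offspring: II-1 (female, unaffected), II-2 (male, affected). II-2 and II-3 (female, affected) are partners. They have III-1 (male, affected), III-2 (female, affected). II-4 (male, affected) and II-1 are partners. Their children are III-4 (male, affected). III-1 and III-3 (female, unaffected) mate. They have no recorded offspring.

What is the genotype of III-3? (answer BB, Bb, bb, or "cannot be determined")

cannot be determined

III-3's phenotype allows BB or Bb, and no parent or child forces a single allele at both positions; consistent genotype assignments exist with III-3 as BB or Bb.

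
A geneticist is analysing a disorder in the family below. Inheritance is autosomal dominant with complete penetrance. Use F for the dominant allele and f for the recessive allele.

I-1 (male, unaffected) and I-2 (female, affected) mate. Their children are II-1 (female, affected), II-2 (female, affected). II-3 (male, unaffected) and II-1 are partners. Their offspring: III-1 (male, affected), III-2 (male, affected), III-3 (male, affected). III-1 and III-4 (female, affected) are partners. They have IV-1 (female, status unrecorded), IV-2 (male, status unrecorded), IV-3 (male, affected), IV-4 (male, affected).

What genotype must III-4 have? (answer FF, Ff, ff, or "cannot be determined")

cannot be determined

III-4's phenotype allows FF or Ff, and no parent or child forces a single allele at both positions; consistent genotype assignments exist with III-4 as FF or Ff.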